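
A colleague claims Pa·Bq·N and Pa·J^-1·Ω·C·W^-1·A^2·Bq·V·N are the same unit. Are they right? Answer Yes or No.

Left side:
  Pa = kg·m⁻¹·s⁻².
  Bq = s⁻¹.
  N = kg·m·s⁻².
  Combining: Pa·Bq·N = (kg·m⁻¹·s⁻²) · s⁻¹ · (kg·m·s⁻²) = kg²·s⁻⁵.
Right side:
  Pa = kg·m⁻¹·s⁻².
  J = kg·m²·s⁻².
  So J⁻¹ = kg⁻¹·m⁻²·s².
  Ω = kg·m²·s⁻³·A⁻².
  C = s·A.
  W = kg·m²·s⁻³.
  So W⁻¹ = kg⁻¹·m⁻²·s³.
  Bq = s⁻¹.
  V = kg·m²·s⁻³·A⁻¹.
  N = kg·m·s⁻².
  Combining: Pa·J⁻¹·Ω·C·W⁻¹·A²·Bq·V·N = (kg·m⁻¹·s⁻²) · (kg⁻¹·m⁻²·s²) · (kg·m²·s⁻³·A⁻²) · (s·A) · (kg⁻¹·m⁻²·s³) · A² · s⁻¹ · (kg·m²·s⁻³·A⁻¹) · (kg·m·s⁻²) = kg²·s⁻⁵.
Both reduce to kg²·s⁻⁵.

Yes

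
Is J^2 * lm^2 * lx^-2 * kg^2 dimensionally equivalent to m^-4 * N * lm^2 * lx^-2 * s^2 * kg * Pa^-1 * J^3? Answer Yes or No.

Yes

Left side:
  J = N·m (work = force × distance),
      = kg·m²·s⁻².
  So J² = kg²·m⁴·s⁻⁴.
  lm = cd·sr = cd (luminous flux; sr is dimensionless).
  So lm² = cd².
  lx = lm/m² (illuminance = luminous flux per area),
      = m⁻²·cd.
  So lx⁻² = m⁴·cd⁻².
  Combining: J²·lm²·lx⁻²·kg² = (kg²·m⁴·s⁻⁴) · cd² · (m⁴·cd⁻²) · kg² = kg⁴·m⁸·s⁻⁴.
Right side:
  N = kg·m/s² = kg·m·s⁻² (force = mass × acceleration).
  lm = cd·sr = cd (luminous flux; sr is dimensionless).
  So lm² = cd².
  lx = lm/m² (illuminance = luminous flux per area),
      = m⁻²·cd.
  So lx⁻² = m⁴·cd⁻².
  Pa = N/m² (pressure = force per area),
      = kg·m⁻¹·s⁻².
  So Pa⁻¹ = kg⁻¹·m·s².
  J = N·m (work = force × distance),
      = kg·m²·s⁻².
  So J³ = kg³·m⁶·s⁻⁶.
  Combining: m⁻⁴·N·lm²·lx⁻²·s²·kg·Pa⁻¹·J³ = m⁻⁴ · (kg·m·s⁻²) · cd² · (m⁴·cd⁻²) · s² · kg · (kg⁻¹·m·s²) · (kg³·m⁶·s⁻⁶) = kg⁴·m⁸·s⁻⁴.
Both reduce to kg⁴·m⁸·s⁻⁴.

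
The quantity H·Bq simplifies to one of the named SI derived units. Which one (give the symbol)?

H = kg·m²·s⁻²·A⁻².
Bq = s⁻¹.
Combining: H·Bq = (kg·m²·s⁻²·A⁻²) · s⁻¹ = kg·m²·s⁻³·A⁻².
kg·m²·s⁻³·A⁻² is the base-SI form of the ohm.

Ω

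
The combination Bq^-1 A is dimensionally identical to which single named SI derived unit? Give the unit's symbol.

C

Bq = s⁻¹.
So Bq⁻¹ = s.
Combining: Bq⁻¹·A = s · A = s·A.
s·A is the base-SI form of the coulomb.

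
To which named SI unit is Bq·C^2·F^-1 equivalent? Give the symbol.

W

Bq = 1/s = s⁻¹ (activity is decays per second).
C = A·s = s·A (charge = current × time).
So C² = s²·A².
F = C/V (capacitance = charge per voltage),
    = A·s/(kg·m²·s⁻³·A⁻¹) (substituting C and V),
    = kg⁻¹·m⁻²·s⁴·A².
So F⁻¹ = kg·m²·s⁻⁴·A⁻².
Combining: Bq·C²·F⁻¹ = s⁻¹ · (s²·A²) · (kg·m²·s⁻⁴·A⁻²) = kg·m²·s⁻³.
kg·m²·s⁻³ is the base-SI form of the watt.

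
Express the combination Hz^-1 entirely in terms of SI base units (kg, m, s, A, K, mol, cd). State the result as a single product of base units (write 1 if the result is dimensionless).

Hz = s⁻¹.
So Hz⁻¹ = s.

s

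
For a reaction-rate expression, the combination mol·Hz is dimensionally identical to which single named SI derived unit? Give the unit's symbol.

Hz = s⁻¹.
Combining: mol·Hz = mol · s⁻¹ = s⁻¹·mol.
s⁻¹·mol is the base-SI form of the katal.

kat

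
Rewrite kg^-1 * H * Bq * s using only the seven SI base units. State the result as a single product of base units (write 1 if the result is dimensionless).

H = kg·m²·s⁻²·A⁻².
Bq = s⁻¹.
Combining: kg⁻¹·H·Bq·s = kg⁻¹ · (kg·m²·s⁻²·A⁻²) · s⁻¹ · s = m²·s⁻²·A⁻².

m²·s⁻²·A⁻²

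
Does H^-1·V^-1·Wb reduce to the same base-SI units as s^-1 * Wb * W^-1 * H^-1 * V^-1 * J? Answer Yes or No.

Yes

Left side:
  H = Wb/A (inductance = flux per current),
      = kg·m²·s⁻²·A⁻².
  So H⁻¹ = kg⁻¹·m⁻²·s²·A².
  V = W/A (potential = power per current),
      = kg·m²·s⁻³·A⁻¹.
  So V⁻¹ = kg⁻¹·m⁻²·s³·A.
  Wb = V·s (flux: a volt is a weber per second),
      = kg·m²·s⁻²·A⁻¹.
  Combining: H⁻¹·V⁻¹·Wb = (kg⁻¹·m⁻²·s²·A²) · (kg⁻¹·m⁻²·s³·A) · (kg·m²·s⁻²·A⁻¹) = kg⁻¹·m⁻²·s³·A².
Right side:
  Wb = V·s (flux: a volt is a weber per second),
      = kg·m²·s⁻²·A⁻¹.
  W = J/s (power = energy per time),
      = kg·m²·s⁻³.
  So W⁻¹ = kg⁻¹·m⁻²·s³.
  H = Wb/A (inductance = flux per current),
      = kg·m²·s⁻²·A⁻².
  So H⁻¹ = kg⁻¹·m⁻²·s²·A².
  V = W/A (potential = power per current),
      = kg·m²·s⁻³·A⁻¹.
  So V⁻¹ = kg⁻¹·m⁻²·s³·A.
  J = N·m (work = force × distance),
      = kg·m²·s⁻².
  Combining: s⁻¹·Wb·W⁻¹·H⁻¹·V⁻¹·J = s⁻¹ · (kg·m²·s⁻²·A⁻¹) · (kg⁻¹·m⁻²·s³) · (kg⁻¹·m⁻²·s²·A²) · (kg⁻¹·m⁻²·s³·A) · (kg·m²·s⁻²) = kg⁻¹·m⁻²·s³·A².
Both reduce to kg⁻¹·m⁻²·s³·A².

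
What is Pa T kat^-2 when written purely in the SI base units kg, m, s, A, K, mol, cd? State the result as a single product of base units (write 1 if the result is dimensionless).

kg²·m⁻¹·s⁻²·A⁻¹·mol⁻²

Pa = kg·m⁻¹·s⁻².
T = kg·s⁻²·A⁻¹.
kat = s⁻¹·mol.
So kat⁻² = s²·mol⁻².
Combining: Pa·T·kat⁻² = (kg·m⁻¹·s⁻²) · (kg·s⁻²·A⁻¹) · (s²·mol⁻²) = kg²·m⁻¹·s⁻²·A⁻¹·mol⁻².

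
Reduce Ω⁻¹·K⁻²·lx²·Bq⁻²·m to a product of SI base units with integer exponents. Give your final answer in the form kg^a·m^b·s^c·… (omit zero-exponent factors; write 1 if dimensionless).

Ω = V/A (resistance = voltage per current),
    = kg·m²·s⁻³·A⁻².
So Ω⁻¹ = kg⁻¹·m⁻²·s³·A².
lx = lm/m² (illuminance = luminous flux per area),
    = m⁻²·cd.
So lx² = m⁻⁴·cd².
Bq = 1/s = s⁻¹ (activity is decays per second).
So Bq⁻² = s².
Combining: Ω⁻¹·K⁻²·lx²·Bq⁻²·m = (kg⁻¹·m⁻²·s³·A²) · K⁻² · (m⁻⁴·cd²) · s² · m = kg⁻¹·m⁻⁵·s⁵·A²·K⁻²·cd².

kg⁻¹·m⁻⁵·s⁵·A²·K⁻²·cd²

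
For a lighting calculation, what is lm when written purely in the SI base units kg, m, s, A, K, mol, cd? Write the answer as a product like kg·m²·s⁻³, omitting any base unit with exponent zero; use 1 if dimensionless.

lm = cd.

cd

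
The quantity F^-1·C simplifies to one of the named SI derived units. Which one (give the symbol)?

V

F = kg⁻¹·m⁻²·s⁴·A².
So F⁻¹ = kg·m²·s⁻⁴·A⁻².
C = s·A.
Combining: F⁻¹·C = (kg·m²·s⁻⁴·A⁻²) · (s·A) = kg·m²·s⁻³·A⁻¹.
kg·m²·s⁻³·A⁻¹ is the base-SI form of the volt.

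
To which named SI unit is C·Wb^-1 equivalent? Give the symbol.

C = A·s = s·A (charge = current × time).
Wb = V·s (flux: a volt is a weber per second),
    = kg·m²·s⁻²·A⁻¹.
So Wb⁻¹ = kg⁻¹·m⁻²·s²·A.
Combining: C·Wb⁻¹ = (s·A) · (kg⁻¹·m⁻²·s²·A) = kg⁻¹·m⁻²·s³·A².
kg⁻¹·m⁻²·s³·A² is the base-SI form of the siemens.

S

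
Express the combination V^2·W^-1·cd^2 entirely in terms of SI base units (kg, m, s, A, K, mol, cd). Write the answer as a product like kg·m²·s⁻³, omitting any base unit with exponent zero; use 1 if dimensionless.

V = kg·m²·s⁻³·A⁻¹.
So V² = kg²·m⁴·s⁻⁶·A⁻².
W = kg·m²·s⁻³.
So W⁻¹ = kg⁻¹·m⁻²·s³.
Combining: V²·W⁻¹·cd² = (kg²·m⁴·s⁻⁶·A⁻²) · (kg⁻¹·m⁻²·s³) · cd² = kg·m²·s⁻³·A⁻²·cd².

kg·m²·s⁻³·A⁻²·cd²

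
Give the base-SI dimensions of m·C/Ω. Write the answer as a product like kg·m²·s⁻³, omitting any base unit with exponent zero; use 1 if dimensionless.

Ω = kg·m²·s⁻³·A⁻².
So Ω⁻¹ = kg⁻¹·m⁻²·s³·A².
C = s·A.
Combining: m·Ω⁻¹·C = m · (kg⁻¹·m⁻²·s³·A²) · (s·A) = kg⁻¹·m⁻¹·s⁴·A³.

kg⁻¹·m⁻¹·s⁴·A³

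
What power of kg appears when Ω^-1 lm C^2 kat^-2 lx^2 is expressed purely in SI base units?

-1

Ω = V/A (resistance = voltage per current),
    = kg·m²·s⁻³·A⁻².
So Ω⁻¹ = kg⁻¹·m⁻²·s³·A².
lm = cd·sr = cd (luminous flux; sr is dimensionless).
C = A·s = s·A (charge = current × time).
So C² = s²·A².
kat = mol/s = s⁻¹·mol (catalytic activity).
So kat⁻² = s²·mol⁻².
lx = lm/m² (illuminance = luminous flux per area),
    = m⁻²·cd.
So lx² = m⁻⁴·cd².
Combining: Ω⁻¹·lm·C²·kat⁻²·lx² = (kg⁻¹·m⁻²·s³·A²) · cd · (s²·A²) · (s²·mol⁻²) · (m⁻⁴·cd²) = kg⁻¹·m⁻⁶·s⁷·A⁴·mol⁻²·cd³.
The exponent of kg is -1.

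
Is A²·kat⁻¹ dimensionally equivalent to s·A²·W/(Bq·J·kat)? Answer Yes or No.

Left side:
  kat = mol/s = s⁻¹·mol (catalytic activity).
  So kat⁻¹ = s·mol⁻¹.
  Combining: A²·kat⁻¹ = A² · (s·mol⁻¹) = s·A²·mol⁻¹.
Right side:
  Bq = 1/s = s⁻¹ (activity is decays per second).
  So Bq⁻¹ = s.
  J = N·m (work = force × distance),
      = kg·m²·s⁻².
  So J⁻¹ = kg⁻¹·m⁻²·s².
  kat = mol/s = s⁻¹·mol (catalytic activity).
  So kat⁻¹ = s·mol⁻¹.
  W = J/s (power = energy per time),
      = kg·m²·s⁻³.
  Combining: Bq⁻¹·s·J⁻¹·A²·kat⁻¹·W = s · s · (kg⁻¹·m⁻²·s²) · A² · (s·mol⁻¹) · (kg·m²·s⁻³) = s²·A²·mol⁻¹.
Left is s·A²·mol⁻¹; right is s²·A²·mol⁻¹ — different.

No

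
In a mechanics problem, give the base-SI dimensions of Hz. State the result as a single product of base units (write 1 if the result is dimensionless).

Hz = s⁻¹.

s⁻¹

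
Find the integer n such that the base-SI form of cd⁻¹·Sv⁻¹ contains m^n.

-2

Sv = m²·s⁻².
So Sv⁻¹ = m⁻²·s².
Combining: cd⁻¹·Sv⁻¹ = cd⁻¹ · (m⁻²·s²) = m⁻²·s²·cd⁻¹.
The exponent of m is -2.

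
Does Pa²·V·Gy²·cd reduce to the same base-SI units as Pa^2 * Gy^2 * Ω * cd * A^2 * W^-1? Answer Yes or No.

No

Left side:
  Pa = kg·m⁻¹·s⁻².
  So Pa² = kg²·m⁻²·s⁻⁴.
  V = kg·m²·s⁻³·A⁻¹.
  Gy = m²·s⁻².
  So Gy² = m⁴·s⁻⁴.
  Combining: Pa²·V·Gy²·cd = (kg²·m⁻²·s⁻⁴) · (kg·m²·s⁻³·A⁻¹) · (m⁴·s⁻⁴) · cd = kg³·m⁴·s⁻¹¹·A⁻¹·cd.
Right side:
  Pa = N/m² (pressure = force per area),
      = kg·m⁻¹·s⁻².
  So Pa² = kg²·m⁻²·s⁻⁴.
  Gy = J/kg (absorbed dose = energy per mass),
      = m²·s⁻².
  So Gy² = m⁴·s⁻⁴.
  Ω = V/A (resistance = voltage per current),
      = kg·m²·s⁻³·A⁻².
  W = J/s (power = energy per time),
      = kg·m²·s⁻³.
  So W⁻¹ = kg⁻¹·m⁻²·s³.
  Combining: Pa²·Gy²·Ω·cd·A²·W⁻¹ = (kg²·m⁻²·s⁻⁴) · (m⁴·s⁻⁴) · (kg·m²·s⁻³·A⁻²) · cd · A² · (kg⁻¹·m⁻²·s³) = kg²·m²·s⁻⁸·cd.
Left is kg³·m⁴·s⁻¹¹·A⁻¹·cd; right is kg²·m²·s⁻⁸·cd — different.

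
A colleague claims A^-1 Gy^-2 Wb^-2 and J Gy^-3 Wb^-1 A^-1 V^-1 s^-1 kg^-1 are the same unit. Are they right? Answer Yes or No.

Left side:
  Gy = m²·s⁻².
  So Gy⁻² = m⁻⁴·s⁴.
  Wb = kg·m²·s⁻²·A⁻¹.
  So Wb⁻² = kg⁻²·m⁻⁴·s⁴·A².
  Combining: A⁻¹·Gy⁻²·Wb⁻² = A⁻¹ · (m⁻⁴·s⁴) · (kg⁻²·m⁻⁴·s⁴·A²) = kg⁻²·m⁻⁸·s⁸·A.
Right side:
  J = N·m (work = force × distance),
      = kg·m²·s⁻².
  Gy = J/kg (absorbed dose = energy per mass),
      = m²·s⁻².
  So Gy⁻³ = m⁻⁶·s⁶.
  Wb = V·s (flux: a volt is a weber per second),
      = kg·m²·s⁻²·A⁻¹.
  So Wb⁻¹ = kg⁻¹·m⁻²·s²·A.
  V = W/A (potential = power per current),
      = kg·m²·s⁻³·A⁻¹.
  So V⁻¹ = kg⁻¹·m⁻²·s³·A.
  Combining: J·Gy⁻³·Wb⁻¹·A⁻¹·V⁻¹·s⁻¹·kg⁻¹ = (kg·m²·s⁻²) · (m⁻⁶·s⁶) · (kg⁻¹·m⁻²·s²·A) · A⁻¹ · (kg⁻¹·m⁻²·s³·A) · s⁻¹ · kg⁻¹ = kg⁻²·m⁻⁸·s⁸·A.
Both reduce to kg⁻²·m⁻⁸·s⁸·A.

Yes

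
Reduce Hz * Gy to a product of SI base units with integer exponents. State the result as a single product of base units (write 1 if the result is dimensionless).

Hz = s⁻¹.
Gy = m²·s⁻².
Combining: Hz·Gy = s⁻¹ · (m²·s⁻²) = m²·s⁻³.

m²·s⁻³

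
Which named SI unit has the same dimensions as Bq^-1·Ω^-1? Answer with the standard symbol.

F

Bq = 1/s = s⁻¹ (activity is decays per second).
So Bq⁻¹ = s.
Ω = V/A (resistance = voltage per current),
    = kg·m²·s⁻³·A⁻².
So Ω⁻¹ = kg⁻¹·m⁻²·s³·A².
Combining: Bq⁻¹·Ω⁻¹ = s · (kg⁻¹·m⁻²·s³·A²) = kg⁻¹·m⁻²·s⁴·A².
kg⁻¹·m⁻²·s⁴·A² is the base-SI form of the farad.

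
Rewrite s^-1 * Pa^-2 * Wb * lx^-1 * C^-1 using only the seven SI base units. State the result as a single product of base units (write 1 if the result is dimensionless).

Pa = N/m² (pressure = force per area),
    = kg·m⁻¹·s⁻².
So Pa⁻² = kg⁻²·m²·s⁴.
Wb = V·s (flux: a volt is a weber per second),
    = kg·m²·s⁻²·A⁻¹.
lx = lm/m² (illuminance = luminous flux per area),
    = m⁻²·cd.
So lx⁻¹ = m²·cd⁻¹.
C = A·s = s·A (charge = current × time).
So C⁻¹ = s⁻¹·A⁻¹.
Combining: s⁻¹·Pa⁻²·Wb·lx⁻¹·C⁻¹ = s⁻¹ · (kg⁻²·m²·s⁴) · (kg·m²·s⁻²·A⁻¹) · (m²·cd⁻¹) · (s⁻¹·A⁻¹) = kg⁻¹·m⁶·A⁻²·cd⁻¹.

kg⁻¹·m⁶·A⁻²·cd⁻¹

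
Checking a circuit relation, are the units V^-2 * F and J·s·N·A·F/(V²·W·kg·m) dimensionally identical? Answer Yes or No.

Left side:
  V = W/A (potential = power per current),
      = kg·m²·s⁻³·A⁻¹.
  So V⁻² = kg⁻²·m⁻⁴·s⁶·A².
  F = C/V (capacitance = charge per voltage),
      = A·s/(kg·m²·s⁻³·A⁻¹) (substituting C and V),
      = kg⁻¹·m⁻²·s⁴·A².
  Combining: V⁻²·F = (kg⁻²·m⁻⁴·s⁶·A²) · (kg⁻¹·m⁻²·s⁴·A²) = kg⁻³·m⁻⁶·s¹⁰·A⁴.
Right side:
  J = N·m (work = force × distance),
      = kg·m²·s⁻².
  V = W/A (potential = power per current),
      = kg·m²·s⁻³·A⁻¹.
  So V⁻² = kg⁻²·m⁻⁴·s⁶·A².
  W = J/s (power = energy per time),
      = kg·m²·s⁻³.
  So W⁻¹ = kg⁻¹·m⁻²·s³.
  N = kg·m/s² = kg·m·s⁻² (force = mass × acceleration).
  F = C/V (capacitance = charge per voltage),
      = A·s/(kg·m²·s⁻³·A⁻¹) (substituting C and V),
      = kg⁻¹·m⁻²·s⁴·A².
  Combining: J·V⁻²·W⁻¹·s·N·A·F·kg⁻¹·m⁻¹ = (kg·m²·s⁻²) · (kg⁻²·m⁻⁴·s⁶·A²) · (kg⁻¹·m⁻²·s³) · s · (kg·m·s⁻²) · A · (kg⁻¹·m⁻²·s⁴·A²) · kg⁻¹ · m⁻¹ = kg⁻³·m⁻⁶·s¹⁰·A⁵.
Left is kg⁻³·m⁻⁶·s¹⁰·A⁴; right is kg⁻³·m⁻⁶·s¹⁰·A⁵ — different.

No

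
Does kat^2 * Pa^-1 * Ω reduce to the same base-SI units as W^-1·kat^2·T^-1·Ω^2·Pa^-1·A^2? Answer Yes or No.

No

Left side:
  kat = mol/s = s⁻¹·mol (catalytic activity).
  So kat² = s⁻²·mol².
  Pa = N/m² (pressure = force per area),
      = kg·m⁻¹·s⁻².
  So Pa⁻¹ = kg⁻¹·m·s².
  Ω = V/A (resistance = voltage per current),
      = kg·m²·s⁻³·A⁻².
  Combining: kat²·Pa⁻¹·Ω = (s⁻²·mol²) · (kg⁻¹·m·s²) · (kg·m²·s⁻³·A⁻²) = m³·s⁻³·A⁻²·mol².
Right side:
  W = kg·m²·s⁻³.
  So W⁻¹ = kg⁻¹·m⁻²·s³.
  kat = s⁻¹·mol.
  So kat² = s⁻²·mol².
  T = kg·s⁻²·A⁻¹.
  So T⁻¹ = kg⁻¹·s²·A.
  Ω = kg·m²·s⁻³·A⁻².
  So Ω² = kg²·m⁴·s⁻⁶·A⁻⁴.
  Pa = kg·m⁻¹·s⁻².
  So Pa⁻¹ = kg⁻¹·m·s².
  Combining: W⁻¹·kat²·T⁻¹·Ω²·Pa⁻¹·A² = (kg⁻¹·m⁻²·s³) · (s⁻²·mol²) · (kg⁻¹·s²·A) · (kg²·m⁴·s⁻⁶·A⁻⁴) · (kg⁻¹·m·s²) · A² = kg⁻¹·m³·s⁻¹·A⁻¹·mol².
Left is m³·s⁻³·A⁻²·mol²; right is kg⁻¹·m³·s⁻¹·A⁻¹·mol² — different.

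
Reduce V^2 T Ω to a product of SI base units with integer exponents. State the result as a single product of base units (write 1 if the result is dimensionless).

kg⁴·m⁶·s⁻¹¹·A⁻⁵

V = W/A (potential = power per current),
    = kg·m²·s⁻³·A⁻¹.
So V² = kg²·m⁴·s⁻⁶·A⁻².
T = Wb/m² (flux density = flux per area),
    = kg·s⁻²·A⁻¹.
Ω = V/A (resistance = voltage per current),
    = kg·m²·s⁻³·A⁻².
Combining: V²·T·Ω = (kg²·m⁴·s⁻⁶·A⁻²) · (kg·s⁻²·A⁻¹) · (kg·m²·s⁻³·A⁻²) = kg⁴·m⁶·s⁻¹¹·A⁻⁵.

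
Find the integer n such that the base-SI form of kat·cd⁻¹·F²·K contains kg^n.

kat = s⁻¹·mol.
F = kg⁻¹·m⁻²·s⁴·A².
So F² = kg⁻²·m⁻⁴·s⁸·A⁴.
Combining: kat·cd⁻¹·F²·K = (s⁻¹·mol) · cd⁻¹ · (kg⁻²·m⁻⁴·s⁸·A⁴) · K = kg⁻²·m⁻⁴·s⁷·A⁴·K·mol·cd⁻¹.
The exponent of kg is -2.

-2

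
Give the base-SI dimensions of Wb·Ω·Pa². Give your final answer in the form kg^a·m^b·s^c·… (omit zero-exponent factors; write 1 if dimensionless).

Wb = V·s (flux: a volt is a weber per second),
    = kg·m²·s⁻²·A⁻¹.
Ω = V/A (resistance = voltage per current),
    = kg·m²·s⁻³·A⁻².
Pa = N/m² (pressure = force per area),
    = kg·m⁻¹·s⁻².
So Pa² = kg²·m⁻²·s⁻⁴.
Combining: Wb·Ω·Pa² = (kg·m²·s⁻²·A⁻¹) · (kg·m²·s⁻³·A⁻²) · (kg²·m⁻²·s⁻⁴) = kg⁴·m²·s⁻⁹·A⁻³.

kg⁴·m²·s⁻⁹·A⁻³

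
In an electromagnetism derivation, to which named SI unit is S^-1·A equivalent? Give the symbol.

V

S = 1/Ω (conductance is reciprocal resistance),
    = kg⁻¹·m⁻²·s³·A².
So S⁻¹ = kg·m²·s⁻³·A⁻².
Combining: S⁻¹·A = (kg·m²·s⁻³·A⁻²) · A = kg·m²·s⁻³·A⁻¹.
kg·m²·s⁻³·A⁻¹ is the base-SI form of the volt.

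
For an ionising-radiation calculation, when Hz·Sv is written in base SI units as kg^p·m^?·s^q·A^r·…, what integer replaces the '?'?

Hz = 1/s = s⁻¹ (frequency is cycles per second).
Sv = J/kg (equivalent dose = energy per mass),
    = m²·s⁻².
Combining: Hz·Sv = s⁻¹ · (m²·s⁻²) = m²·s⁻³.
The exponent of m is 2.

2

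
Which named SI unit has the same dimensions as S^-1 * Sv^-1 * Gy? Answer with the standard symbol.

S = kg⁻¹·m⁻²·s³·A².
So S⁻¹ = kg·m²·s⁻³·A⁻².
Sv = m²·s⁻².
So Sv⁻¹ = m⁻²·s².
Gy = m²·s⁻².
Combining: S⁻¹·Sv⁻¹·Gy = (kg·m²·s⁻³·A⁻²) · (m⁻²·s²) · (m²·s⁻²) = kg·m²·s⁻³·A⁻².
kg·m²·s⁻³·A⁻² is the base-SI form of the ohm.

Ω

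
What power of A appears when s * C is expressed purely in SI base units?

1

C = s·A.
Combining: s·C = s · (s·A) = s²·A.
The exponent of A is 1.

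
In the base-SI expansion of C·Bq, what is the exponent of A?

1

C = A·s = s·A (charge = current × time).
Bq = 1/s = s⁻¹ (activity is decays per second).
Combining: C·Bq = (s·A) · s⁻¹ = A.
The exponent of A is 1.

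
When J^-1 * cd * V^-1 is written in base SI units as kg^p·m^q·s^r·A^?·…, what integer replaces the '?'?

J = kg·m²·s⁻².
So J⁻¹ = kg⁻¹·m⁻²·s².
V = kg·m²·s⁻³·A⁻¹.
So V⁻¹ = kg⁻¹·m⁻²·s³·A.
Combining: J⁻¹·cd·V⁻¹ = (kg⁻¹·m⁻²·s²) · cd · (kg⁻¹·m⁻²·s³·A) = kg⁻²·m⁻⁴·s⁵·A·cd.
The exponent of A is 1.

1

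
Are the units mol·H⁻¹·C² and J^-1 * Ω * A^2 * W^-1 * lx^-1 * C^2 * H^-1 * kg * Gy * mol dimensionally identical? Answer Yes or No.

Left side:
  H = kg·m²·s⁻²·A⁻².
  So H⁻¹ = kg⁻¹·m⁻²·s²·A².
  C = s·A.
  So C² = s²·A².
  Combining: mol·H⁻¹·C² = mol · (kg⁻¹·m⁻²·s²·A²) · (s²·A²) = kg⁻¹·m⁻²·s⁴·A⁴·mol.
Right side:
  J = N·m (work = force × distance),
      = kg·m²·s⁻².
  So J⁻¹ = kg⁻¹·m⁻²·s².
  Ω = V/A (resistance = voltage per current),
      = kg·m²·s⁻³·A⁻².
  W = J/s (power = energy per time),
      = kg·m²·s⁻³.
  So W⁻¹ = kg⁻¹·m⁻²·s³.
  lx = lm/m² (illuminance = luminous flux per area),
      = m⁻²·cd.
  So lx⁻¹ = m²·cd⁻¹.
  C = A·s = s·A (charge = current × time).
  So C² = s²·A².
  H = Wb/A (inductance = flux per current),
      = kg·m²·s⁻²·A⁻².
  So H⁻¹ = kg⁻¹·m⁻²·s²·A².
  Gy = J/kg (absorbed dose = energy per mass),
      = m²·s⁻².
  Combining: J⁻¹·Ω·A²·W⁻¹·lx⁻¹·C²·H⁻¹·kg·Gy·mol = (kg⁻¹·m⁻²·s²) · (kg·m²·s⁻³·A⁻²) · A² · (kg⁻¹·m⁻²·s³) · (m²·cd⁻¹) · (s²·A²) · (kg⁻¹·m⁻²·s²·A²) · kg · (m²·s⁻²) · mol = kg⁻¹·s⁴·A⁴·mol·cd⁻¹.
Left is kg⁻¹·m⁻²·s⁴·A⁴·mol; right is kg⁻¹·s⁴·A⁴·mol·cd⁻¹ — different.

No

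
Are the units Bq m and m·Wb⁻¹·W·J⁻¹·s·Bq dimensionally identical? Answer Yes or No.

Left side:
  Bq = 1/s = s⁻¹ (activity is decays per second).
  Combining: Bq·m = s⁻¹ · m = m·s⁻¹.
Right side:
  Wb = kg·m²·s⁻²·A⁻¹.
  So Wb⁻¹ = kg⁻¹·m⁻²·s²·A.
  W = kg·m²·s⁻³.
  J = kg·m²·s⁻².
  So J⁻¹ = kg⁻¹·m⁻²·s².
  Bq = s⁻¹.
  Combining: m·Wb⁻¹·W·J⁻¹·s·Bq = m · (kg⁻¹·m⁻²·s²·A) · (kg·m²·s⁻³) · (kg⁻¹·m⁻²·s²) · s · s⁻¹ = kg⁻¹·m⁻¹·s·A.
Left is m·s⁻¹; right is kg⁻¹·m⁻¹·s·A — different.

No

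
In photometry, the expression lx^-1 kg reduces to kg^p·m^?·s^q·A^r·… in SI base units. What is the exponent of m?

2

lx = lm/m² (illuminance = luminous flux per area),
    = m⁻²·cd.
So lx⁻¹ = m²·cd⁻¹.
Combining: lx⁻¹·kg = (m²·cd⁻¹) · kg = kg·m²·cd⁻¹.
The exponent of m is 2.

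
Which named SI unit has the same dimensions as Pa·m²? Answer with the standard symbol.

Pa = kg·m⁻¹·s⁻².
Combining: Pa·m² = (kg·m⁻¹·s⁻²) · m² = kg·m·s⁻².
kg·m·s⁻² is the base-SI form of the newton.

N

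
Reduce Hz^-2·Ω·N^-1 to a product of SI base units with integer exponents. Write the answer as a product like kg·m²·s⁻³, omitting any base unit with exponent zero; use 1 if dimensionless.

m·s·A⁻²

Hz = 1/s = s⁻¹ (frequency is cycles per second).
So Hz⁻² = s².
Ω = V/A (resistance = voltage per current),
    = kg·m²·s⁻³·A⁻².
N = kg·m/s² = kg·m·s⁻² (force = mass × acceleration).
So N⁻¹ = kg⁻¹·m⁻¹·s².
Combining: Hz⁻²·Ω·N⁻¹ = s² · (kg·m²·s⁻³·A⁻²) · (kg⁻¹·m⁻¹·s²) = m·s·A⁻².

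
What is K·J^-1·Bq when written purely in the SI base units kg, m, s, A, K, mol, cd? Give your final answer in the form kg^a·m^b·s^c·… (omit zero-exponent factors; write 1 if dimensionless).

J = N·m (work = force × distance),
    = kg·m²·s⁻².
So J⁻¹ = kg⁻¹·m⁻²·s².
Bq = 1/s = s⁻¹ (activity is decays per second).
Combining: K·J⁻¹·Bq = K · (kg⁻¹·m⁻²·s²) · s⁻¹ = kg⁻¹·m⁻²·s·K.

kg⁻¹·m⁻²·s·K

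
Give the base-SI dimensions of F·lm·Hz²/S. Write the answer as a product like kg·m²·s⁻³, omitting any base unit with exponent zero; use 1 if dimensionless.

s⁻¹·cd

F = kg⁻¹·m⁻²·s⁴·A².
S = kg⁻¹·m⁻²·s³·A².
So S⁻¹ = kg·m²·s⁻³·A⁻².
lm = cd.
Hz = s⁻¹.
So Hz² = s⁻².
Combining: F·S⁻¹·lm·Hz² = (kg⁻¹·m⁻²·s⁴·A²) · (kg·m²·s⁻³·A⁻²) · cd · s⁻² = s⁻¹·cd.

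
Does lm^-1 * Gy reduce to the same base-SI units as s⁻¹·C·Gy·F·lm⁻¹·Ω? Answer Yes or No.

Left side:
  lm = cd.
  So lm⁻¹ = cd⁻¹.
  Gy = m²·s⁻².
  Combining: lm⁻¹·Gy = cd⁻¹ · (m²·s⁻²) = m²·s⁻²·cd⁻¹.
Right side:
  C = A·s = s·A (charge = current × time).
  Gy = J/kg (absorbed dose = energy per mass),
      = m²·s⁻².
  F = C/V (capacitance = charge per voltage),
      = A·s/(kg·m²·s⁻³·A⁻¹) (substituting C and V),
      = kg⁻¹·m⁻²·s⁴·A².
  lm = cd·sr = cd (luminous flux; sr is dimensionless).
  So lm⁻¹ = cd⁻¹.
  Ω = V/A (resistance = voltage per current),
      = kg·m²·s⁻³·A⁻².
  Combining: s⁻¹·C·Gy·F·lm⁻¹·Ω = s⁻¹ · (s·A) · (m²·s⁻²) · (kg⁻¹·m⁻²·s⁴·A²) · cd⁻¹ · (kg·m²·s⁻³·A⁻²) = m²·s⁻¹·A·cd⁻¹.
Left is m²·s⁻²·cd⁻¹; right is m²·s⁻¹·A·cd⁻¹ — different.

No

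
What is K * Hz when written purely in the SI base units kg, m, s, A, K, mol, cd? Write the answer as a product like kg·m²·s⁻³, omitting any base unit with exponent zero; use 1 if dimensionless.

Hz = s⁻¹.
Combining: K·Hz = K · s⁻¹ = s⁻¹·K.

s⁻¹·K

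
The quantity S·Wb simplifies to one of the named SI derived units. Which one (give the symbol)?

S = kg⁻¹·m⁻²·s³·A².
Wb = kg·m²·s⁻²·A⁻¹.
Combining: S·Wb = (kg⁻¹·m⁻²·s³·A²) · (kg·m²·s⁻²·A⁻¹) = s·A.
s·A is the base-SI form of the coulomb.

C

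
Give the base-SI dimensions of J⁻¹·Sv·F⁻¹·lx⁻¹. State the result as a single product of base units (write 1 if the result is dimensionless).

J = N·m (work = force × distance),
    = kg·m²·s⁻².
So J⁻¹ = kg⁻¹·m⁻²·s².
Sv = J/kg (equivalent dose = energy per mass),
    = m²·s⁻².
F = C/V (capacitance = charge per voltage),
    = A·s/(kg·m²·s⁻³·A⁻¹) (substituting C and V),
    = kg⁻¹·m⁻²·s⁴·A².
So F⁻¹ = kg·m²·s⁻⁴·A⁻².
lx = lm/m² (illuminance = luminous flux per area),
    = m⁻²·cd.
So lx⁻¹ = m²·cd⁻¹.
Combining: J⁻¹·Sv·F⁻¹·lx⁻¹ = (kg⁻¹·m⁻²·s²) · (m²·s⁻²) · (kg·m²·s⁻⁴·A⁻²) · (m²·cd⁻¹) = m⁴·s⁻⁴·A⁻²·cd⁻¹.

m⁴·s⁻⁴·A⁻²·cd⁻¹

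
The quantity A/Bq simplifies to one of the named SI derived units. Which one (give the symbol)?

C

Bq = 1/s = s⁻¹ (activity is decays per second).
So Bq⁻¹ = s.
Combining: A·Bq⁻¹ = A · s = s·A.
s·A is the base-SI form of the coulomb.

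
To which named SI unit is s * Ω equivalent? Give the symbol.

H

Ω = kg·m²·s⁻³·A⁻².
Combining: s·Ω = s · (kg·m²·s⁻³·A⁻²) = kg·m²·s⁻²·A⁻².
kg·m²·s⁻²·A⁻² is the base-SI form of the henry.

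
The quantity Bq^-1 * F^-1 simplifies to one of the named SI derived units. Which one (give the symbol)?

Bq = 1/s = s⁻¹ (activity is decays per second).
So Bq⁻¹ = s.
F = C/V (capacitance = charge per voltage),
    = A·s/(kg·m²·s⁻³·A⁻¹) (substituting C and V),
    = kg⁻¹·m⁻²·s⁴·A².
So F⁻¹ = kg·m²·s⁻⁴·A⁻².
Combining: Bq⁻¹·F⁻¹ = s · (kg·m²·s⁻⁴·A⁻²) = kg·m²·s⁻³·A⁻².
kg·m²·s⁻³·A⁻² is the base-SI form of the ohm.

Ω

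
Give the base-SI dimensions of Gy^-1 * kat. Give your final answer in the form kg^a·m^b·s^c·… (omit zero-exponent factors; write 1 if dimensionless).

m⁻²·s·mol

Gy = J/kg (absorbed dose = energy per mass),
    = m²·s⁻².
So Gy⁻¹ = m⁻²·s².
kat = mol/s = s⁻¹·mol (catalytic activity).
Combining: Gy⁻¹·kat = (m⁻²·s²) · (s⁻¹·mol) = m⁻²·s·mol.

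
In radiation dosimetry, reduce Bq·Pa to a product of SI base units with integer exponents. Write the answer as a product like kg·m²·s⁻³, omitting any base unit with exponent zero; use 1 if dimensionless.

Bq = 1/s = s⁻¹ (activity is decays per second).
Pa = N/m² (pressure = force per area),
    = kg·m⁻¹·s⁻².
Combining: Bq·Pa = s⁻¹ · (kg·m⁻¹·s⁻²) = kg·m⁻¹·s⁻³.

kg·m⁻¹·s⁻³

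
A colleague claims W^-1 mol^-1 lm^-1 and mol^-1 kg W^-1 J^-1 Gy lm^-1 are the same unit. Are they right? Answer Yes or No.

Left side:
  W = J/s (power = energy per time),
      = kg·m²·s⁻³.
  So W⁻¹ = kg⁻¹·m⁻²·s³.
  lm = cd·sr = cd (luminous flux; sr is dimensionless).
  So lm⁻¹ = cd⁻¹.
  Combining: W⁻¹·mol⁻¹·lm⁻¹ = (kg⁻¹·m⁻²·s³) · mol⁻¹ · cd⁻¹ = kg⁻¹·m⁻²·s³·mol⁻¹·cd⁻¹.
Right side:
  W = J/s (power = energy per time),
      = kg·m²·s⁻³.
  So W⁻¹ = kg⁻¹·m⁻²·s³.
  J = N·m (work = force × distance),
      = kg·m²·s⁻².
  So J⁻¹ = kg⁻¹·m⁻²·s².
  Gy = J/kg (absorbed dose = energy per mass),
      = m²·s⁻².
  lm = cd·sr = cd (luminous flux; sr is dimensionless).
  So lm⁻¹ = cd⁻¹.
  Combining: mol⁻¹·kg·W⁻¹·J⁻¹·Gy·lm⁻¹ = mol⁻¹ · kg · (kg⁻¹·m⁻²·s³) · (kg⁻¹·m⁻²·s²) · (m²·s⁻²) · cd⁻¹ = kg⁻¹·m⁻²·s³·mol⁻¹·cd⁻¹.
Both reduce to kg⁻¹·m⁻²·s³·mol⁻¹·cd⁻¹.

Yes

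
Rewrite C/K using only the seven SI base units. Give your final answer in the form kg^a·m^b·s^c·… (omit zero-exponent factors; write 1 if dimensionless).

C = A·s = s·A (charge = current × time).
Combining: K⁻¹·C = K⁻¹ · (s·A) = s·A·K⁻¹.

s·A·K⁻¹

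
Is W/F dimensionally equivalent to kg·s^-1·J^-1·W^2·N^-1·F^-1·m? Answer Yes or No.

Yes

Left side:
  F = C/V (capacitance = charge per voltage),
      = A·s/(kg·m²·s⁻³·A⁻¹) (substituting C and V),
      = kg⁻¹·m⁻²·s⁴·A².
  So F⁻¹ = kg·m²·s⁻⁴·A⁻².
  W = J/s (power = energy per time),
      = kg·m²·s⁻³.
  Combining: F⁻¹·W = (kg·m²·s⁻⁴·A⁻²) · (kg·m²·s⁻³) = kg²·m⁴·s⁻⁷·A⁻².
Right side:
  J = N·m (work = force × distance),
      = kg·m²·s⁻².
  So J⁻¹ = kg⁻¹·m⁻²·s².
  W = J/s (power = energy per time),
      = kg·m²·s⁻³.
  So W² = kg²·m⁴·s⁻⁶.
  N = kg·m/s² = kg·m·s⁻² (force = mass × acceleration).
  So N⁻¹ = kg⁻¹·m⁻¹·s².
  F = C/V (capacitance = charge per voltage),
      = A·s/(kg·m²·s⁻³·A⁻¹) (substituting C and V),
      = kg⁻¹·m⁻²·s⁴·A².
  So F⁻¹ = kg·m²·s⁻⁴·A⁻².
  Combining: kg·s⁻¹·J⁻¹·W²·N⁻¹·F⁻¹·m = kg · s⁻¹ · (kg⁻¹·m⁻²·s²) · (kg²·m⁴·s⁻⁶) · (kg⁻¹·m⁻¹·s²) · (kg·m²·s⁻⁴·A⁻²) · m = kg²·m⁴·s⁻⁷·A⁻².
Both reduce to kg²·m⁴·s⁻⁷·A⁻².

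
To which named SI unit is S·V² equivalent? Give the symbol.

W

S = 1/Ω (conductance is reciprocal resistance),
    = kg⁻¹·m⁻²·s³·A².
V = W/A (potential = power per current),
    = kg·m²·s⁻³·A⁻¹.
So V² = kg²·m⁴·s⁻⁶·A⁻².
Combining: S·V² = (kg⁻¹·m⁻²·s³·A²) · (kg²·m⁴·s⁻⁶·A⁻²) = kg·m²·s⁻³.
kg·m²·s⁻³ is the base-SI form of the watt.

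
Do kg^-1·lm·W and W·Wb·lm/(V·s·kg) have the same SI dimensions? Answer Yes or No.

Yes

Left side:
  lm = cd·sr = cd (luminous flux; sr is dimensionless).
  W = J/s (power = energy per time),
      = kg·m²·s⁻³.
  Combining: kg⁻¹·lm·W = kg⁻¹ · cd · (kg·m²·s⁻³) = m²·s⁻³·cd.
Right side:
  W = kg·m²·s⁻³.
  V = kg·m²·s⁻³·A⁻¹.
  So V⁻¹ = kg⁻¹·m⁻²·s³·A.
  Wb = kg·m²·s⁻²·A⁻¹.
  lm = cd.
  Combining: W·V⁻¹·Wb·s⁻¹·lm·kg⁻¹ = (kg·m²·s⁻³) · (kg⁻¹·m⁻²·s³·A) · (kg·m²·s⁻²·A⁻¹) · s⁻¹ · cd · kg⁻¹ = m²·s⁻³·cd.
Both reduce to m²·s⁻³·cd.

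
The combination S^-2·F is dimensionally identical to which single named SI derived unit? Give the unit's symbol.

S = 1/Ω (conductance is reciprocal resistance),
    = kg⁻¹·m⁻²·s³·A².
So S⁻² = kg²·m⁴·s⁻⁶·A⁻⁴.
F = C/V (capacitance = charge per voltage),
    = A·s/(kg·m²·s⁻³·A⁻¹) (substituting C and V),
    = kg⁻¹·m⁻²·s⁴·A².
Combining: S⁻²·F = (kg²·m⁴·s⁻⁶·A⁻⁴) · (kg⁻¹·m⁻²·s⁴·A²) = kg·m²·s⁻²·A⁻².
kg·m²·s⁻²·A⁻² is the base-SI form of the henry.

H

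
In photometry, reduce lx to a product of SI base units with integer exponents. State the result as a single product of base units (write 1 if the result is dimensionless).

lx = lm/m² (illuminance = luminous flux per area),
    = m⁻²·cd.

m⁻²·cd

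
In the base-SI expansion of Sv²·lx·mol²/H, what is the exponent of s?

-2

H = Wb/A (inductance = flux per current),
    = kg·m²·s⁻²·A⁻².
So H⁻¹ = kg⁻¹·m⁻²·s²·A².
Sv = J/kg (equivalent dose = energy per mass),
    = m²·s⁻².
So Sv² = m⁴·s⁻⁴.
lx = lm/m² (illuminance = luminous flux per area),
    = m⁻²·cd.
Combining: H⁻¹·Sv²·lx·mol² = (kg⁻¹·m⁻²·s²·A²) · (m⁴·s⁻⁴) · (m⁻²·cd) · mol² = kg⁻¹·s⁻²·A²·mol²·cd.
The exponent of s is -2.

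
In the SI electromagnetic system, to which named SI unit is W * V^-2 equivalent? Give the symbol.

W = kg·m²·s⁻³.
V = kg·m²·s⁻³·A⁻¹.
So V⁻² = kg⁻²·m⁻⁴·s⁶·A².
Combining: W·V⁻² = (kg·m²·s⁻³) · (kg⁻²·m⁻⁴·s⁶·A²) = kg⁻¹·m⁻²·s³·A².
kg⁻¹·m⁻²·s³·A² is the base-SI form of the siemens.

S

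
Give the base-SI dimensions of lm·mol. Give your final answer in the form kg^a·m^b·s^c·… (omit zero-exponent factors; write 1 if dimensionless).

lm = cd·sr = cd (luminous flux; sr is dimensionless).
Combining: lm·mol = cd · mol = mol·cd.

mol·cd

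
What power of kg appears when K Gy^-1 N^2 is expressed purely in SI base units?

2

Gy = J/kg (absorbed dose = energy per mass),
    = m²·s⁻².
So Gy⁻¹ = m⁻²·s².
N = kg·m/s² = kg·m·s⁻² (force = mass × acceleration).
So N² = kg²·m²·s⁻⁴.
Combining: K·Gy⁻¹·N² = K · (m⁻²·s²) · (kg²·m²·s⁻⁴) = kg²·s⁻²·K.
The exponent of kg is 2.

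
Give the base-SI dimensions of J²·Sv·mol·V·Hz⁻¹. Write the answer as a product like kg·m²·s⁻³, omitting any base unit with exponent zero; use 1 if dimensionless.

kg³·m⁸·s⁻⁸·A⁻¹·mol

J = kg·m²·s⁻².
So J² = kg²·m⁴·s⁻⁴.
Sv = m²·s⁻².
V = kg·m²·s⁻³·A⁻¹.
Hz = s⁻¹.
So Hz⁻¹ = s.
Combining: J²·Sv·mol·V·Hz⁻¹ = (kg²·m⁴·s⁻⁴) · (m²·s⁻²) · mol · (kg·m²·s⁻³·A⁻¹) · s = kg³·m⁸·s⁻⁸·A⁻¹·mol.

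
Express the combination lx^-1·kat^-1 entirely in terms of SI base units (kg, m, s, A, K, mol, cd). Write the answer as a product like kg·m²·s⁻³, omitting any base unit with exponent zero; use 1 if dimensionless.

lx = m⁻²·cd.
So lx⁻¹ = m²·cd⁻¹.
kat = s⁻¹·mol.
So kat⁻¹ = s·mol⁻¹.
Combining: lx⁻¹·kat⁻¹ = (m²·cd⁻¹) · (s·mol⁻¹) = m²·s·mol⁻¹·cd⁻¹.

m²·s·mol⁻¹·cd⁻¹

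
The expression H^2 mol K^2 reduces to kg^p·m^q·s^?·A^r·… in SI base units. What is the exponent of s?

-4

H = Wb/A (inductance = flux per current),
    = kg·m²·s⁻²·A⁻².
So H² = kg²·m⁴·s⁻⁴·A⁻⁴.
Combining: H²·mol·K² = (kg²·m⁴·s⁻⁴·A⁻⁴) · mol · K² = kg²·m⁴·s⁻⁴·A⁻⁴·K²·mol.
The exponent of s is -4.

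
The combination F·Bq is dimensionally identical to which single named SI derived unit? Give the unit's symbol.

F = kg⁻¹·m⁻²·s⁴·A².
Bq = s⁻¹.
Combining: F·Bq = (kg⁻¹·m⁻²·s⁴·A²) · s⁻¹ = kg⁻¹·m⁻²·s³·A².
kg⁻¹·m⁻²·s³·A² is the base-SI form of the siemens.

S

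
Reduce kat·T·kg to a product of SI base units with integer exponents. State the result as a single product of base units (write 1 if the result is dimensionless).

kat = mol/s = s⁻¹·mol (catalytic activity).
T = Wb/m² (flux density = flux per area),
    = kg·s⁻²·A⁻¹.
Combining: kat·T·kg = (s⁻¹·mol) · (kg·s⁻²·A⁻¹) · kg = kg²·s⁻³·A⁻¹·mol.

kg²·s⁻³·A⁻¹·mol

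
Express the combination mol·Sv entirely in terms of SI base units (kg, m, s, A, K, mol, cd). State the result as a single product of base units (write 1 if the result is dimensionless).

m²·s⁻²·mol

Sv = J/kg (equivalent dose = energy per mass),
    = m²·s⁻².
Combining: mol·Sv = mol · (m²·s⁻²) = m²·s⁻²·mol.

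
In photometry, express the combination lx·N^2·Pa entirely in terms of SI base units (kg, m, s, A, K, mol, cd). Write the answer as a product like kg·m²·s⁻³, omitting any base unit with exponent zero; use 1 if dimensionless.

lx = lm/m² (illuminance = luminous flux per area),
    = m⁻²·cd.
N = kg·m/s² = kg·m·s⁻² (force = mass × acceleration).
So N² = kg²·m²·s⁻⁴.
Pa = N/m² (pressure = force per area),
    = kg·m⁻¹·s⁻².
Combining: lx·N²·Pa = (m⁻²·cd) · (kg²·m²·s⁻⁴) · (kg·m⁻¹·s⁻²) = kg³·m⁻¹·s⁻⁶·cd.

kg³·m⁻¹·s⁻⁶·cd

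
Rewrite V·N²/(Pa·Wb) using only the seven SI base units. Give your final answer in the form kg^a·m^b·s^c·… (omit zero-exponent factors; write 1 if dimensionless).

Pa = N/m² (pressure = force per area),
    = kg·m⁻¹·s⁻².
So Pa⁻¹ = kg⁻¹·m·s².
V = W/A (potential = power per current),
    = kg·m²·s⁻³·A⁻¹.
Wb = V·s (flux: a volt is a weber per second),
    = kg·m²·s⁻²·A⁻¹.
So Wb⁻¹ = kg⁻¹·m⁻²·s²·A.
N = kg·m/s² = kg·m·s⁻² (force = mass × acceleration).
So N² = kg²·m²·s⁻⁴.
Combining: Pa⁻¹·V·Wb⁻¹·N² = (kg⁻¹·m·s²) · (kg·m²·s⁻³·A⁻¹) · (kg⁻¹·m⁻²·s²·A) · (kg²·m²·s⁻⁴) = kg·m³·s⁻³.

kg·m³·s⁻³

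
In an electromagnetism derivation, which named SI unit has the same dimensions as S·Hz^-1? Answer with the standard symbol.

F

S = 1/Ω (conductance is reciprocal resistance),
    = kg⁻¹·m⁻²·s³·A².
Hz = 1/s = s⁻¹ (frequency is cycles per second).
So Hz⁻¹ = s.
Combining: S·Hz⁻¹ = (kg⁻¹·m⁻²·s³·A²) · s = kg⁻¹·m⁻²·s⁴·A².
kg⁻¹·m⁻²·s⁴·A² is the base-SI form of the farad.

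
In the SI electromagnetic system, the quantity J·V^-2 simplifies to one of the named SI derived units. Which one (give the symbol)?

J = kg·m²·s⁻².
V = kg·m²·s⁻³·A⁻¹.
So V⁻² = kg⁻²·m⁻⁴·s⁶·A².
Combining: J·V⁻² = (kg·m²·s⁻²) · (kg⁻²·m⁻⁴·s⁶·A²) = kg⁻¹·m⁻²·s⁴·A².
kg⁻¹·m⁻²·s⁴·A² is the base-SI form of the farad.

F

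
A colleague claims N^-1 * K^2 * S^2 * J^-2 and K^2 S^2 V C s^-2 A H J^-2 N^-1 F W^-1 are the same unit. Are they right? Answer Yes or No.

No

Left side:
  N = kg·m/s² = kg·m·s⁻² (force = mass × acceleration).
  So N⁻¹ = kg⁻¹·m⁻¹·s².
  S = 1/Ω (conductance is reciprocal resistance),
      = kg⁻¹·m⁻²·s³·A².
  So S² = kg⁻²·m⁻⁴·s⁶·A⁴.
  J = N·m (work = force × distance),
      = kg·m²·s⁻².
  So J⁻² = kg⁻²·m⁻⁴·s⁴.
  Combining: N⁻¹·K²·S²·J⁻² = (kg⁻¹·m⁻¹·s²) · K² · (kg⁻²·m⁻⁴·s⁶·A⁴) · (kg⁻²·m⁻⁴·s⁴) = kg⁻⁵·m⁻⁹·s¹²·A⁴·K².
Right side:
  S = 1/Ω (conductance is reciprocal resistance),
      = kg⁻¹·m⁻²·s³·A².
  So S² = kg⁻²·m⁻⁴·s⁶·A⁴.
  V = W/A (potential = power per current),
      = kg·m²·s⁻³·A⁻¹.
  C = A·s = s·A (charge = current × time).
  H = Wb/A (inductance = flux per current),
      = kg·m²·s⁻²·A⁻².
  J = N·m (work = force × distance),
      = kg·m²·s⁻².
  So J⁻² = kg⁻²·m⁻⁴·s⁴.
  N = kg·m/s² = kg·m·s⁻² (force = mass × acceleration).
  So N⁻¹ = kg⁻¹·m⁻¹·s².
  F = C/V (capacitance = charge per voltage),
      = A·s/(kg·m²·s⁻³·A⁻¹) (substituting C and V),
      = kg⁻¹·m⁻²·s⁴·A².
  W = J/s (power = energy per time),
      = kg·m²·s⁻³.
  So W⁻¹ = kg⁻¹·m⁻²·s³.
  Combining: K²·S²·V·C·s⁻²·A·H·J⁻²·N⁻¹·F·W⁻¹ = K² · (kg⁻²·m⁻⁴·s⁶·A⁴) · (kg·m²·s⁻³·A⁻¹) · (s·A) · s⁻² · A · (kg·m²·s⁻²·A⁻²) · (kg⁻²·m⁻⁴·s⁴) · (kg⁻¹·m⁻¹·s²) · (kg⁻¹·m⁻²·s⁴·A²) · (kg⁻¹·m⁻²·s³) = kg⁻⁵·m⁻⁹·s¹³·A⁵·K².
Left is kg⁻⁵·m⁻⁹·s¹²·A⁴·K²; right is kg⁻⁵·m⁻⁹·s¹³·A⁵·K² — different.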